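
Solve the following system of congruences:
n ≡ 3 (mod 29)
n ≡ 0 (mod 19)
380

Using the Chinese Remainder Theorem:
M = product of moduli = 551
For equation 1: M_1 = 19, 19 ≡ 19 (mod 29), inverse of 19 mod 29 is 26 (check: 19 × 26 = 494 ≡ 1 (mod 29))
For equation 2: M_2 = 29, 29 ≡ 10 (mod 19), inverse of 29 mod 19 is 2 (check: 10 × 2 = 20 ≡ 1 (mod 19))
Combine: n ≡ Σ r_i×M_i×(M_i⁻¹ mod m_i) = 3×19×26 + 0×29×2 = 1482 + 0 = 1482
1482 mod 551 = 380
n ≡ 380 (mod 551)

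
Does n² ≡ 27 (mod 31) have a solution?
By Euler's criterion: 27^{15} ≡ 30 (mod 31). Since this equals -1 (≡ 30), 27 is not a QR.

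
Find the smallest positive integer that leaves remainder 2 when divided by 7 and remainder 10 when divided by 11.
M = 7 × 11 = 77. M₁ = 11, y₁ ≡ 2 (mod 7). M₂ = 7, y₂ ≡ 8 (mod 11). z = 2×11×2 + 10×7×8 ≡ 65 (mod 77). The smallest positive such number is 65.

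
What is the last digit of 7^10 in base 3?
7 ≡ 1 (mod 3). 10 = 8 + 2 (binary 1010). Repeated squaring mod 3: 1^1 ≡ 1; 1^2 ≡ 1² = 1 ≡ 1; 1^4 ≡ 1² = 1 ≡ 1; 1^8 ≡ 1² = 1 ≡ 1. Multiply: 7^10 ≡ 1^8 × 1^2 ≡ 1 × 1 (mod 3): 1 × 1 = 1 ≡ 1. So 7^10 ≡ 1 (mod 3).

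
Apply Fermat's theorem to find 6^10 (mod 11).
By Fermat's Little Theorem, 6^{10} ≡ 1 (mod 11) since 11 is prime and gcd(6, 11) = 1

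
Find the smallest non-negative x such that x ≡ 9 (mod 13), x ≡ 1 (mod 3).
22

Using the Chinese Remainder Theorem:
M = product of moduli = 39
For equation 1: M_1 = 3, 3 ≡ 3 (mod 13), inverse of 3 mod 13 is 9 (check: 3 × 9 = 27 ≡ 1 (mod 13))
For equation 2: M_2 = 13, 13 ≡ 1 (mod 3), inverse of 13 mod 3 is 1 (check: 1 × 1 = 1 ≡ 1 (mod 3))
Combine: x ≡ Σ r_i×M_i×(M_i⁻¹ mod m_i) = 9×3×9 + 1×13×1 = 243 + 13 = 256
256 mod 39 = 22
x ≡ 22 (mod 39)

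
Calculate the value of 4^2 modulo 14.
2 = 2 (binary 10). Repeated squaring mod 14: 4^1 ≡ 4; 4^2 ≡ 4² = 16 ≡ 2. So 4^2 ≡ 2 (mod 14).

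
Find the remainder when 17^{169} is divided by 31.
By Fermat: 17^{30} ≡ 1 (mod 31). 169 = 5×30 + 19. So 17^{169} ≡ 17^{19} ≡ 24 (mod 31)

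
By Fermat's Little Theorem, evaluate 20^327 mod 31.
By Fermat: 20^{30} ≡ 1 (mod 31). 327 ≡ 27 (mod 30). So 20^{327} ≡ 20^{27} ≡ 16 (mod 31)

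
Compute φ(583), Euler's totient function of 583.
520

Prime factorization: 583 = 11 × 53
Using the formula φ(n) = n × Π(1 - 1/p) for each prime factor p:
φ(583) = 583 × (1 - 1/11) × (1 - 1/53)
φ(583) = 520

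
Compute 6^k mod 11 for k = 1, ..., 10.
g^1, g^2, ..., g^{10} mod 11: {6, 3, 7, 9, 10, 5, 8, 4, 2, 1}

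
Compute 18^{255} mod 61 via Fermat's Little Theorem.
11

By Fermat's Little Theorem, a^(p-1) ≡ 1 (mod p) for prime p and gcd(a, p) = 1
Here p = 61, so 18^60 ≡ 1 (mod 61)
We can reduce the exponent: 255 mod 60 = 15
So 18^255 ≡ 18^15 (mod 61)
Computing: 18^15 mod 61 = 11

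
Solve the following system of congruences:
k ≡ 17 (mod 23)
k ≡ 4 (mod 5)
109

Using the Chinese Remainder Theorem:
M = product of moduli = 115
For equation 1: M_1 = 5, 5 ≡ 5 (mod 23), inverse of 5 mod 23 is 14 (check: 5 × 14 = 70 ≡ 1 (mod 23))
For equation 2: M_2 = 23, 23 ≡ 3 (mod 5), inverse of 23 mod 5 is 2 (check: 3 × 2 = 6 ≡ 1 (mod 5))
Combine: k ≡ Σ r_i×M_i×(M_i⁻¹ mod m_i) = 17×5×14 + 4×23×2 = 1190 + 184 = 1374
1374 mod 115 = 109
k ≡ 109 (mod 115)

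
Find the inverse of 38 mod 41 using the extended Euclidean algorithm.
Extended GCD: 38(-14) + 41(13) = 1. So 38^(-1) ≡ 27 ≡ 27 (mod 41). Verify: 38 × 27 = 1026 ≡ 1 (mod 41)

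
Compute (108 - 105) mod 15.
3

(108 - 105) = 3
3 mod 15 = 3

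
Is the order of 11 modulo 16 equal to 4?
Yes, ord_16(11) = 4.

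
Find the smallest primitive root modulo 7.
p - 1 = 6 has prime divisors 2, 3. h is a primitive root mod 7 iff h^(6/q) ≢ 1 (mod 7) for each such q.
h = 2: 2^3 ≡ 1, 2^2 ≡ 4 (mod 7); 2^3 ≡ 1, so not a primitive root.
h = 3: 3^3 ≡ 6, 3^2 ≡ 2 (mod 7); none is 1, so 3 has order 6 and is a primitive root.
The smallest primitive root mod 7 is g = 3.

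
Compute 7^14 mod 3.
Using Fermat: 7^{2} ≡ 1 (mod 3). 14 ≡ 0 (mod 2). So 7^{14} ≡ 7^{0} ≡ 1 (mod 3)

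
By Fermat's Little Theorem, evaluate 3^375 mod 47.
By Fermat: 3^{46} ≡ 1 (mod 47). 375 ≡ 7 (mod 46). So 3^{375} ≡ 3^{7} ≡ 25 (mod 47)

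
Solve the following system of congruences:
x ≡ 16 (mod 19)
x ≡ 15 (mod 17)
168

Using the Chinese Remainder Theorem:
M = product of moduli = 323
For equation 1: M_1 = 17, 17 ≡ 17 (mod 19), inverse of 17 mod 19 is 9 (check: 17 × 9 = 153 ≡ 1 (mod 19))
For equation 2: M_2 = 19, 19 ≡ 2 (mod 17), inverse of 19 mod 17 is 9 (check: 2 × 9 = 18 ≡ 1 (mod 17))
Combine: x ≡ Σ r_i×M_i×(M_i⁻¹ mod m_i) = 16×17×9 + 15×19×9 = 2448 + 2565 = 5013
5013 mod 323 = 168
x ≡ 168 (mod 323)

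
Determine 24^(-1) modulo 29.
24^(-1) ≡ 23 (mod 29). Verification: 24 × 23 = 552 ≡ 1 (mod 29)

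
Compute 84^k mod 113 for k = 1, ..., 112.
g^1, g^2, ..., g^{112} mod 113: {84, 50, 19, 14, 46, 22, 40, 83, 79, 82, 108, 32, 89, 18, 43, 109, 3, 26, 37, 57, 42, 25, 66, 7, 23, 11, 20, 98, 96, 41, 54, 16, 101, 9, 78, 111, 58, 13, 75, 85, 21, 69, 33, 60, 68, 62, 10, 49, 48, 77, 27, 8, 107, 61, 39, 112, 29, 63, 94, 99, 67, 91, 73, 30, 34, 31, 5, 81, 24, 95, 70, 4, 110, 87, 76, 56, 71, 88, 47, 106, 90, 102, 93, 15, 17, 72, 59, 97, 12, 104, 35, 2, 55, 100, 38, 28, 92, 44, 80, 53, 45, 51, 103, 64, 65, 36, 86, 105, 6, 52, 74, 1}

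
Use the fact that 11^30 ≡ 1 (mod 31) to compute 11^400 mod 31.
By Fermat: 11^{30} ≡ 1 (mod 31). 400 ≡ 10 (mod 30). So 11^{400} ≡ 11^{10} ≡ 5 (mod 31)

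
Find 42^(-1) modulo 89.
53

Using Extended Euclidean Algorithm:
gcd(42, 89) = 1
Bezout coefficients: 42 × -36 + 89 × 17 = 1
So 42 × -36 ≡ 1 (mod 89)
The inverse is -36 mod 89 = 53
Verification: 42 × 53 = 2226 = 25 × 89 + 1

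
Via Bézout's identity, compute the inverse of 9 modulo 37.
Extended GCD: 9(-4) + 37(1) = 1. So 9^(-1) ≡ 33 ≡ 33 (mod 37). Verify: 9 × 33 = 297 ≡ 1 (mod 37)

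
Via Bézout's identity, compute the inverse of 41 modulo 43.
Extended GCD: 41(21) + 43(-20) = 1. So 41^(-1) ≡ 21 ≡ 21 (mod 43). Verify: 41 × 21 = 861 ≡ 1 (mod 43)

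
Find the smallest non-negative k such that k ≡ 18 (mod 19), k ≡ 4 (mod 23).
303

Using the Chinese Remainder Theorem:
M = product of moduli = 437
For equation 1: M_1 = 23, 23 ≡ 4 (mod 19), inverse of 23 mod 19 is 5 (check: 4 × 5 = 20 ≡ 1 (mod 19))
For equation 2: M_2 = 19, 19 ≡ 19 (mod 23), inverse of 19 mod 23 is 17 (check: 19 × 17 = 323 ≡ 1 (mod 23))
Combine: k ≡ Σ r_i×M_i×(M_i⁻¹ mod m_i) = 18×23×5 + 4×19×17 = 2070 + 1292 = 3362
3362 mod 437 = 303
k ≡ 303 (mod 437)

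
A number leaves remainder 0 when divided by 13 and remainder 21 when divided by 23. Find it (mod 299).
M = 13 × 23 = 299. M₁ = 23, y₁ ≡ 4 (mod 13). M₂ = 13, y₂ ≡ 16 (mod 23). x = 0×23×4 + 21×13×16 ≡ 182 (mod 299)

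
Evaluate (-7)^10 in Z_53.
(-7) ≡ 46 (mod 53). 10 = 8 + 2 (binary 1010). Repeated squaring mod 53: 46^1 ≡ 46; 46^2 ≡ 46² = 2116 ≡ 49; 46^4 ≡ 49² = 2401 ≡ 16; 46^8 ≡ 16² = 256 ≡ 44. Multiply: (-7)^10 ≡ 46^8 × 46^2 ≡ 44 × 49 (mod 53): 44 × 49 = 2156 ≡ 36. So (-7)^10 ≡ 36 (mod 53).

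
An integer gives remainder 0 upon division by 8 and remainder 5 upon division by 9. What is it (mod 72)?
M = 8 × 9 = 72. M₁ = 9, y₁ ≡ 1 (mod 8). M₂ = 8, y₂ ≡ 8 (mod 9). k = 0×9×1 + 5×8×8 ≡ 32 (mod 72). The smallest positive such number is 32.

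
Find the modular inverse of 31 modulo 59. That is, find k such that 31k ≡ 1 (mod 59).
40

Using Extended Euclidean Algorithm:
gcd(31, 59) = 1
Bezout coefficients: 31 × -19 + 59 × 10 = 1
So 31 × -19 ≡ 1 (mod 59)
The inverse is -19 mod 59 = 40
Verification: 31 × 40 = 1240 = 21 × 59 + 1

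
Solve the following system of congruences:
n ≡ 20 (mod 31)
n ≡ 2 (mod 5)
82

Using the Chinese Remainder Theorem:
M = product of moduli = 155
For equation 1: M_1 = 5, 5 ≡ 5 (mod 31), inverse of 5 mod 31 is 25 (check: 5 × 25 = 125 ≡ 1 (mod 31))
For equation 2: M_2 = 31, 31 ≡ 1 (mod 5), inverse of 31 mod 5 is 1 (check: 1 × 1 = 1 ≡ 1 (mod 5))
Combine: n ≡ Σ r_i×M_i×(M_i⁻¹ mod m_i) = 20×5×25 + 2×31×1 = 2500 + 62 = 2562
2562 mod 155 = 82
n ≡ 82 (mod 155)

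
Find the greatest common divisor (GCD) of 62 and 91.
1

Using the Euclidean algorithm:
62 = 0 × 91 + 62
91 = 1 × 62 + 29
62 = 2 × 29 + 4
29 = 7 × 4 + 1
4 = 4 × 1 + 0

GCD(62, 91) = 1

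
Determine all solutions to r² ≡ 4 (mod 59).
The square roots of 4 mod 59 are 57 and 2. Verify: 57² = 3249 ≡ 4 (mod 59)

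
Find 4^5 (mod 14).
5 = 4 + 1 (binary 101). Repeated squaring mod 14: 4^1 ≡ 4; 4^2 ≡ 4² = 16 ≡ 2; 4^4 ≡ 2² = 4 ≡ 4. Multiply: 4^5 = 4^4 × 4^1 ≡ 4 × 4 (mod 14): 4 × 4 = 16 ≡ 2. So 4^5 ≡ 2 (mod 14).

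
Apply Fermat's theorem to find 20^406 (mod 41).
By Fermat: 20^{40} ≡ 1 (mod 41). 406 ≡ 6 (mod 40). So 20^{406} ≡ 20^{6} ≡ 25 (mod 41)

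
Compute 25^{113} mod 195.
25

Using successive squaring:
Binary expansion of 113: 1110001
Powers of 25 mod 195 (each is the square of the previous):
  25^1 ≡ 25 (mod 195)
  25^2 ≡ 25² = 625 ≡ 40 (mod 195)
  25^4 ≡ 40² = 1600 ≡ 40 (mod 195)
  25^8 ≡ 40² = 1600 ≡ 40 (mod 195)
  25^16 ≡ 40² = 1600 ≡ 40 (mod 195)
  25^32 ≡ 40² = 1600 ≡ 40 (mod 195)
  25^64 ≡ 40² = 1600 ≡ 40 (mod 195)
113 = 64 + 32 + 16 + 1, so 25^113 = 25^64 × 25^32 × 25^16 × 25^1 ≡ 40 × 40 × 40 × 25 (mod 195)
Multiplying step by step:
  40 × 40 = 1600 ≡ 40 (mod 195)
  40 × 40 = 1600 ≡ 40 (mod 195)
  40 × 25 = 1000 ≡ 25 (mod 195)
Result: 25^113 ≡ 25 (mod 195)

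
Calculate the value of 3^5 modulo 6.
5 = 4 + 1 (binary 101). Repeated squaring mod 6: 3^1 ≡ 3; 3^2 ≡ 3² = 9 ≡ 3; 3^4 ≡ 3² = 9 ≡ 3. Multiply: 3^5 = 3^4 × 3^1 ≡ 3 × 3 (mod 6): 3 × 3 = 9 ≡ 3. So 3^5 ≡ 3 (mod 6).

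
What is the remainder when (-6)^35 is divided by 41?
Using repeated squaring. (-6) ≡ 35 (mod 41). 35 = 32 + 2 + 1 (binary 100011). Repeated squaring mod 41: 35^1 ≡ 35; 35^2 ≡ 35² = 1225 ≡ 36; 35^4 ≡ 36² = 1296 ≡ 25; 35^8 ≡ 25² = 625 ≡ 10; 35^16 ≡ 10² = 100 ≡ 18; 35^32 ≡ 18² = 324 ≡ 37. Multiply: (-6)^35 ≡ 35^32 × 35^2 × 35^1 ≡ 37 × 36 × 35 (mod 41): 37 × 36 = 1332 ≡ 20; 20 × 35 = 700 ≡ 3. So (-6)^35 ≡ 3 (mod 41).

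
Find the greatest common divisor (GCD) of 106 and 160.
2

Using the Euclidean algorithm:
106 = 0 × 160 + 106
160 = 1 × 106 + 54
106 = 1 × 54 + 52
54 = 1 × 52 + 2
52 = 26 × 2 + 0

GCD(106, 160) = 2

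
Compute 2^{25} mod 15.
2

Using successive squaring:
Binary expansion of 25: 11001
Powers of 2 mod 15 (each is the square of the previous):
  2^1 ≡ 2 (mod 15)
  2^2 ≡ 2² = 4 ≡ 4 (mod 15)
  2^4 ≡ 4² = 16 ≡ 1 (mod 15)
  2^8 ≡ 1² = 1 ≡ 1 (mod 15)
  2^16 ≡ 1² = 1 ≡ 1 (mod 15)
25 = 16 + 8 + 1, so 2^25 = 2^16 × 2^8 × 2^1 ≡ 1 × 1 × 2 (mod 15)
Multiplying step by step:
  1 × 1 = 1 ≡ 1 (mod 15)
  1 × 2 = 2 ≡ 2 (mod 15)
Result: 2^25 ≡ 2 (mod 15)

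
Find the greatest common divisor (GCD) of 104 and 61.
1

Using the Euclidean algorithm:
104 = 1 × 61 + 43
61 = 1 × 43 + 18
43 = 2 × 18 + 7
18 = 2 × 7 + 4
7 = 1 × 4 + 3
4 = 1 × 3 + 1
3 = 3 × 1 + 0

GCD(104, 61) = 1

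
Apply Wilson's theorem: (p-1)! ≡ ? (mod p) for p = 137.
By Wilson's theorem, (136)! ≡ -1 ≡ 136 (mod 137)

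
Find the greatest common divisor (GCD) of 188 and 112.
4

Using the Euclidean algorithm:
188 = 1 × 112 + 76
112 = 1 × 76 + 36
76 = 2 × 36 + 4
36 = 9 × 4 + 0

GCD(188, 112) = 4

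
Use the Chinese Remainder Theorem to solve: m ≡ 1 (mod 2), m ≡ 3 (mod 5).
M = 2 × 5 = 10. M₁ = 5, y₁ ≡ 1 (mod 2). M₂ = 2, y₂ ≡ 3 (mod 5). m = 1×5×1 + 3×2×3 ≡ 3 (mod 10)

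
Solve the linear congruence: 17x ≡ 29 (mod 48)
13

Since gcd(17, 48) = 1 divides 29, a solution exists.
Multiply both sides by the inverse of 17 mod 48:
  17^(-1) mod 48 = 17
  x ≡ 17 × 29 ≡ 493 ≡ 13 (mod 48)
Verification: 17 × 13 = 221 = 4 × 48 + 29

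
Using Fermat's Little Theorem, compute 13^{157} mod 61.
13

By Fermat's Little Theorem, a^(p-1) ≡ 1 (mod p) for prime p and gcd(a, p) = 1
Here p = 61, so 13^60 ≡ 1 (mod 61)
We can reduce the exponent: 157 mod 60 = 37
So 13^157 ≡ 13^37 (mod 61)
Computing: 13^37 mod 61 = 13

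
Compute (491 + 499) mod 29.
4

(491 + 499) = 990
990 mod 29 = 4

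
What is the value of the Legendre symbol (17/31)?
(17/31) = 17^{15} mod 31 = -1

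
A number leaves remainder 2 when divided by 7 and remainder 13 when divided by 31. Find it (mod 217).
M = 7 × 31 = 217. M₁ = 31, y₁ ≡ 5 (mod 7). M₂ = 7, y₂ ≡ 9 (mod 31). k = 2×31×5 + 13×7×9 ≡ 44 (mod 217)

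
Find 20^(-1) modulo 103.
67

Using Extended Euclidean Algorithm:
gcd(20, 103) = 1
Bezout coefficients: 20 × -36 + 103 × 7 = 1
So 20 × -36 ≡ 1 (mod 103)
The inverse is -36 mod 103 = 67
Verification: 20 × 67 = 1340 = 13 × 103 + 1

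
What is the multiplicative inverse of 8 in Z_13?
8^(-1) ≡ 5 (mod 13). Verification: 8 × 5 = 40 ≡ 1 (mod 13)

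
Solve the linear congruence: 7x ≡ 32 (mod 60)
56

Since gcd(7, 60) = 1 divides 32, a solution exists.
Multiply both sides by the inverse of 7 mod 60:
  7^(-1) mod 60 = 43
  x ≡ 43 × 32 ≡ 1376 ≡ 56 (mod 60)
Verification: 7 × 56 = 392 = 6 × 60 + 32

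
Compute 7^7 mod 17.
7 = 4 + 2 + 1 (binary 111). Repeated squaring mod 17: 7^1 ≡ 7; 7^2 ≡ 7² = 49 ≡ 15; 7^4 ≡ 15² = 225 ≡ 4. Multiply: 7^7 = 7^4 × 7^2 × 7^1 ≡ 4 × 15 × 7 (mod 17): 4 × 15 = 60 ≡ 9; 9 × 7 = 63 ≡ 12. So 7^7 ≡ 12 (mod 17).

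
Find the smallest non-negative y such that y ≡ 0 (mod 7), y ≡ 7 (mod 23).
7

Using the Chinese Remainder Theorem:
M = product of moduli = 161
For equation 1: M_1 = 23, 23 ≡ 2 (mod 7), inverse of 23 mod 7 is 4 (check: 2 × 4 = 8 ≡ 1 (mod 7))
For equation 2: M_2 = 7, 7 ≡ 7 (mod 23), inverse of 7 mod 23 is 10 (check: 7 × 10 = 70 ≡ 1 (mod 23))
Combine: y ≡ Σ r_i×M_i×(M_i⁻¹ mod m_i) = 0×23×4 + 7×7×10 = 0 + 490 = 490
490 mod 161 = 7
y ≡ 7 (mod 161)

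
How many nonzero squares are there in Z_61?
For prime 61, there are (p-1)/2 = (61-1)/2 = 30 quadratic residues (excluding 0).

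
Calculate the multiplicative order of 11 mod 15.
Powers of 11 mod 15: 11^1≡11, 11^2≡1. Order = 2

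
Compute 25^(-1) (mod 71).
54

Using Extended Euclidean Algorithm:
gcd(25, 71) = 1
Bezout coefficients: 25 × -17 + 71 × 6 = 1
So 25 × -17 ≡ 1 (mod 71)
The inverse is -17 mod 71 = 54
Verification: 25 × 54 = 1350 = 19 × 71 + 1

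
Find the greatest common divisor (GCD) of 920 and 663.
1

Using the Euclidean algorithm:
920 = 1 × 663 + 257
663 = 2 × 257 + 149
257 = 1 × 149 + 108
149 = 1 × 108 + 41
108 = 2 × 41 + 26
41 = 1 × 26 + 15
26 = 1 × 15 + 11
15 = 1 × 11 + 4
11 = 2 × 4 + 3
4 = 1 × 3 + 1
3 = 3 × 1 + 0

GCD(920, 663) = 1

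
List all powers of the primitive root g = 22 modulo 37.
g^1, g^2, ..., g^{36} mod 37: {22, 3, 29, 9, 13, 27, 2, 7, 6, 21, 18, 26, 17, 4, 14, 12, 5, 36, 15, 34, 8, 28, 24, 10, 35, 30, 31, 16, 19, 11, 20, 33, 23, 25, 32, 1}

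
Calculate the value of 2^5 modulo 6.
5 = 4 + 1 (binary 101). Repeated squaring mod 6: 2^1 ≡ 2; 2^2 ≡ 2² = 4 ≡ 4; 2^4 ≡ 4² = 16 ≡ 4. Multiply: 2^5 = 2^4 × 2^1 ≡ 4 × 2 (mod 6): 4 × 2 = 8 ≡ 2. So 2^5 ≡ 2 (mod 6).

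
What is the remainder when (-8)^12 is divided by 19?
Using repeated squaring. (-8) ≡ 11 (mod 19). 12 = 8 + 4 (binary 1100). Repeated squaring mod 19: 11^1 ≡ 11; 11^2 ≡ 11² = 121 ≡ 7; 11^4 ≡ 7² = 49 ≡ 11; 11^8 ≡ 11² = 121 ≡ 7. Multiply: (-8)^12 ≡ 11^8 × 11^4 ≡ 7 × 11 (mod 19): 7 × 11 = 77 ≡ 1. So (-8)^12 ≡ 1 (mod 19).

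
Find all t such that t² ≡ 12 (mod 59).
The square roots of 12 mod 59 are 22 and 37. Verify: 22² = 484 ≡ 12 (mod 59)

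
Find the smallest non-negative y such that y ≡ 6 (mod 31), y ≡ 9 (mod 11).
130

Using the Chinese Remainder Theorem:
M = product of moduli = 341
For equation 1: M_1 = 11, 11 ≡ 11 (mod 31), inverse of 11 mod 31 is 17 (check: 11 × 17 = 187 ≡ 1 (mod 31))
For equation 2: M_2 = 31, 31 ≡ 9 (mod 11), inverse of 31 mod 11 is 5 (check: 9 × 5 = 45 ≡ 1 (mod 11))
Combine: y ≡ Σ r_i×M_i×(M_i⁻¹ mod m_i) = 6×11×17 + 9×31×5 = 1122 + 1395 = 2517
2517 mod 341 = 130
y ≡ 130 (mod 341)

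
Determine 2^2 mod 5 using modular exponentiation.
2 = 2 (binary 10). Repeated squaring mod 5: 2^1 ≡ 2; 2^2 ≡ 2² = 4 ≡ 4. So 2^2 ≡ 4 (mod 5).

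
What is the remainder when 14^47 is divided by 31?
Using Fermat: 14^{30} ≡ 1 (mod 31). 47 ≡ 17 (mod 30). So 14^{47} ≡ 14^{17} ≡ 10 (mod 31)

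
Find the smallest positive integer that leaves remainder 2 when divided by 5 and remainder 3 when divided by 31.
M = 5 × 31 = 155. M₁ = 31, y₁ ≡ 1 (mod 5). M₂ = 5, y₂ ≡ 25 (mod 31). t = 2×31×1 + 3×5×25 ≡ 127 (mod 155). The smallest positive such number is 127.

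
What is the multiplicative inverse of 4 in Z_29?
4^(-1) ≡ 22 (mod 29). Verification: 4 × 22 = 88 ≡ 1 (mod 29)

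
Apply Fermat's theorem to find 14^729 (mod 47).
By Fermat: 14^{46} ≡ 1 (mod 47). 729 ≡ 39 (mod 46). So 14^{729} ≡ 14^{39} ≡ 2 (mod 47)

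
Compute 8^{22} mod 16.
0

Using successive squaring:
Binary expansion of 22: 10110
Powers of 8 mod 16 (each is the square of the previous):
  8^1 ≡ 8 (mod 16)
  8^2 ≡ 8² = 64 ≡ 0 (mod 16)
  8^4 ≡ 0² = 0 ≡ 0 (mod 16)
  8^8 ≡ 0² = 0 ≡ 0 (mod 16)
  8^16 ≡ 0² = 0 ≡ 0 (mod 16)
22 = 16 + 4 + 2, so 8^22 = 8^16 × 8^4 × 8^2 ≡ 0 × 0 × 0 (mod 16)
Multiplying step by step:
  0 × 0 = 0 ≡ 0 (mod 16)
  0 × 0 = 0 ≡ 0 (mod 16)
Result: 8^22 ≡ 0 (mod 16)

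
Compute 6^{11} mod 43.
36

Using successive squaring:
Binary expansion of 11: 1011
Powers of 6 mod 43 (each is the square of the previous):
  6^1 ≡ 6 (mod 43)
  6^2 ≡ 6² = 36 ≡ 36 (mod 43)
  6^4 ≡ 36² = 1296 ≡ 6 (mod 43)
  6^8 ≡ 6² = 36 ≡ 36 (mod 43)
11 = 8 + 2 + 1, so 6^11 = 6^8 × 6^2 × 6^1 ≡ 36 × 36 × 6 (mod 43)
Multiplying step by step:
  36 × 36 = 1296 ≡ 6 (mod 43)
  6 × 6 = 36 ≡ 36 (mod 43)
Result: 6^11 ≡ 36 (mod 43)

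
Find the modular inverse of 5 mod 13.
5^(-1) ≡ 8 (mod 13). Verification: 5 × 8 = 40 ≡ 1 (mod 13)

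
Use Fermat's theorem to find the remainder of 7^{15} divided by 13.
5

By Fermat's Little Theorem, a^(p-1) ≡ 1 (mod p) for prime p and gcd(a, p) = 1
Here p = 13, so 7^12 ≡ 1 (mod 13)
We can reduce the exponent: 15 mod 12 = 3
So 7^15 ≡ 7^3 (mod 13)
Computing: 7^3 mod 13 = 5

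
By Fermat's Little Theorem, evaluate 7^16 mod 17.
By Fermat's Little Theorem, 7^{16} ≡ 1 (mod 17) since 17 is prime and gcd(7, 17) = 1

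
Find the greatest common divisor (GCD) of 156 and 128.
4

Using the Euclidean algorithm:
156 = 1 × 128 + 28
128 = 4 × 28 + 16
28 = 1 × 16 + 12
16 = 1 × 12 + 4
12 = 3 × 4 + 0

GCD(156, 128) = 4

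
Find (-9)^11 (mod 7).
Using Fermat: (-9)^{6} ≡ 1 (mod 7). 11 ≡ 5 (mod 6). So (-9)^{11} ≡ (-9)^{5} ≡ 3 (mod 7)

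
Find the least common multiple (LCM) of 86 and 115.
9890

First find GCD(86, 115) using the Euclidean algorithm:
86 = 0 × 115 + 86
115 = 1 × 86 + 29
86 = 2 × 29 + 28
29 = 1 × 28 + 1
28 = 28 × 1 + 0
GCD(86, 115) = 1

LCM formula: LCM(a, b) = (a × b) / GCD(a, b)
LCM(86, 115) = (86 × 115) / 1
LCM(86, 115) = 9890 / 1
LCM(86, 115) = 9890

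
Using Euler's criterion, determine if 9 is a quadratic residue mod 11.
By Euler's criterion: 9^{5} ≡ 1 (mod 11). Since this equals 1, 9 is a QR.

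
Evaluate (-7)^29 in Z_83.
Using repeated squaring. (-7) ≡ 76 (mod 83). 29 = 16 + 8 + 4 + 1 (binary 11101). Repeated squaring mod 83: 76^1 ≡ 76; 76^2 ≡ 76² = 5776 ≡ 49; 76^4 ≡ 49² = 2401 ≡ 77; 76^8 ≡ 77² = 5929 ≡ 36; 76^16 ≡ 36² = 1296 ≡ 51. Multiply: (-7)^29 ≡ 76^16 × 76^8 × 76^4 × 76^1 ≡ 51 × 36 × 77 × 76 (mod 83): 51 × 36 = 1836 ≡ 10; 10 × 77 = 770 ≡ 23; 23 × 76 = 1748 ≡ 5. So (-7)^29 ≡ 5 (mod 83).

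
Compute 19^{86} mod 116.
13

Using successive squaring:
Binary expansion of 86: 1010110
Powers of 19 mod 116 (each is the square of the previous):
  19^1 ≡ 19 (mod 116)
  19^2 ≡ 19² = 361 ≡ 13 (mod 116)
  19^4 ≡ 13² = 169 ≡ 53 (mod 116)
  19^8 ≡ 53² = 2809 ≡ 25 (mod 116)
  19^16 ≡ 25² = 625 ≡ 45 (mod 116)
  19^32 ≡ 45² = 2025 ≡ 53 (mod 116)
  19^64 ≡ 53² = 2809 ≡ 25 (mod 116)
86 = 64 + 16 + 4 + 2, so 19^86 = 19^64 × 19^16 × 19^4 × 19^2 ≡ 25 × 45 × 53 × 13 (mod 116)
Multiplying step by step:
  25 × 45 = 1125 ≡ 81 (mod 116)
  81 × 53 = 4293 ≡ 1 (mod 116)
  1 × 13 = 13 ≡ 13 (mod 116)
Result: 19^86 ≡ 13 (mod 116)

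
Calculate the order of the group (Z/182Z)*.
72

Prime factorization: 182 = 2 × 7 × 13
Using the formula φ(n) = n × Π(1 - 1/p) for each prime factor p:
φ(182) = 182 × (1 - 1/2) × (1 - 1/7) × (1 - 1/13)
φ(182) = 72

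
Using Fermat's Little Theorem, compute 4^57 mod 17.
By Fermat: 4^{16} ≡ 1 (mod 17). 57 = 3×16 + 9. So 4^{57} ≡ 4^{9} ≡ 4 (mod 17)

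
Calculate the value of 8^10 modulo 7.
8 ≡ 1 (mod 7). 10 = 8 + 2 (binary 1010). Repeated squaring mod 7: 1^1 ≡ 1; 1^2 ≡ 1² = 1 ≡ 1; 1^4 ≡ 1² = 1 ≡ 1; 1^8 ≡ 1² = 1 ≡ 1. Multiply: 8^10 ≡ 1^8 × 1^2 ≡ 1 × 1 (mod 7): 1 × 1 = 1 ≡ 1. So 8^10 ≡ 1 (mod 7).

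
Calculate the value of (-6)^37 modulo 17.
Using Fermat: (-6)^{16} ≡ 1 (mod 17). 37 ≡ 5 (mod 16). So (-6)^{37} ≡ (-6)^{5} ≡ 10 (mod 17)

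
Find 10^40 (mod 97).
Using repeated squaring. 40 = 32 + 8 (binary 101000). Repeated squaring mod 97: 10^1 ≡ 10; 10^2 ≡ 10² = 100 ≡ 3; 10^4 ≡ 3² = 9 ≡ 9; 10^8 ≡ 9² = 81 ≡ 81; 10^16 ≡ 81² = 6561 ≡ 62; 10^32 ≡ 62² = 3844 ≡ 61. Multiply: 10^40 = 10^32 × 10^8 ≡ 61 × 81 (mod 97): 61 × 81 = 4941 ≡ 91. So 10^40 ≡ 91 (mod 97).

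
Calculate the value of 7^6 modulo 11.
6 = 4 + 2 (binary 110). Repeated squaring mod 11: 7^1 ≡ 7; 7^2 ≡ 7² = 49 ≡ 5; 7^4 ≡ 5² = 25 ≡ 3. Multiply: 7^6 = 7^4 × 7^2 ≡ 3 × 5 (mod 11): 3 × 5 = 15 ≡ 4. So 7^6 ≡ 4 (mod 11).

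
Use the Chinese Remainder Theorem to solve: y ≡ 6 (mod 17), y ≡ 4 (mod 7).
74

Using the Chinese Remainder Theorem:
M = product of moduli = 119
For equation 1: M_1 = 7, 7 ≡ 7 (mod 17), inverse of 7 mod 17 is 5 (check: 7 × 5 = 35 ≡ 1 (mod 17))
For equation 2: M_2 = 17, 17 ≡ 3 (mod 7), inverse of 17 mod 7 is 5 (check: 3 × 5 = 15 ≡ 1 (mod 7))
Combine: y ≡ Σ r_i×M_i×(M_i⁻¹ mod m_i) = 6×7×5 + 4×17×5 = 210 + 340 = 550
550 mod 119 = 74
y ≡ 74 (mod 119)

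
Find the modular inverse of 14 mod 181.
14^(-1) ≡ 13 (mod 181). Verification: 14 × 13 = 182 ≡ 1 (mod 181)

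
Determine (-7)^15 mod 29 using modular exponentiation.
Using repeated squaring. (-7) ≡ 22 (mod 29). 15 = 8 + 4 + 2 + 1 (binary 1111). Repeated squaring mod 29: 22^1 ≡ 22; 22^2 ≡ 22² = 484 ≡ 20; 22^4 ≡ 20² = 400 ≡ 23; 22^8 ≡ 23² = 529 ≡ 7. Multiply: (-7)^15 ≡ 22^8 × 22^4 × 22^2 × 22^1 ≡ 7 × 23 × 20 × 22 (mod 29): 7 × 23 = 161 ≡ 16; 16 × 20 = 320 ≡ 1; 1 × 22 = 22 ≡ 22. So (-7)^15 ≡ 22 (mod 29).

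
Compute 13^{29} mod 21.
13

Using successive squaring:
Binary expansion of 29: 11101
Powers of 13 mod 21 (each is the square of the previous):
  13^1 ≡ 13 (mod 21)
  13^2 ≡ 13² = 169 ≡ 1 (mod 21)
  13^4 ≡ 1² = 1 ≡ 1 (mod 21)
  13^8 ≡ 1² = 1 ≡ 1 (mod 21)
  13^16 ≡ 1² = 1 ≡ 1 (mod 21)
29 = 16 + 8 + 4 + 1, so 13^29 = 13^16 × 13^8 × 13^4 × 13^1 ≡ 1 × 1 × 1 × 13 (mod 21)
Multiplying step by step:
  1 × 1 = 1 ≡ 1 (mod 21)
  1 × 1 = 1 ≡ 1 (mod 21)
  1 × 13 = 13 ≡ 13 (mod 21)
Result: 13^29 ≡ 13 (mod 21)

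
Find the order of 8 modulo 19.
Powers of 8 mod 19: 8^1≡8, 8^2≡7, 8^3≡18, 8^4≡11, 8^5≡12, 8^6≡1. Order = 6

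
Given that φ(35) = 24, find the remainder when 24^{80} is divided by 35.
By Euler: 24^{24} ≡ 1 (mod 35) since gcd(24, 35) = 1. 80 = 3×24 + 8. So 24^{80} ≡ 24^{8} ≡ 16 (mod 35)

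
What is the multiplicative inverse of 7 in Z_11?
8

Using Extended Euclidean Algorithm:
gcd(7, 11) = 1
Bezout coefficients: 7 × -3 + 11 × 2 = 1
So 7 × -3 ≡ 1 (mod 11)
The inverse is -3 mod 11 = 8
Verification: 7 × 8 = 56 = 5 × 11 + 1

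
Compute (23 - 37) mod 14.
0

(23 - 37) = -14
-14 mod 14 = 0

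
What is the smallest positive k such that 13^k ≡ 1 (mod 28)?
Powers of 13 mod 28: 13^1≡13, 13^2≡1. Order = 2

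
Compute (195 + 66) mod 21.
9

(195 + 66) = 261
261 mod 21 = 9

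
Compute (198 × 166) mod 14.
10

(198 × 166) = 32868
32868 mod 14 = 10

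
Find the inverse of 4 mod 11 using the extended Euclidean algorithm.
Extended GCD: 4(3) + 11(-1) = 1. So 4^(-1) ≡ 3 ≡ 3 (mod 11). Verify: 4 × 3 = 12 ≡ 1 (mod 11)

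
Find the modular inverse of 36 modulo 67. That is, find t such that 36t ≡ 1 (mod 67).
54

Using Extended Euclidean Algorithm:
gcd(36, 67) = 1
Bezout coefficients: 36 × -13 + 67 × 7 = 1
So 36 × -13 ≡ 1 (mod 67)
The inverse is -13 mod 67 = 54
Verification: 36 × 54 = 1944 = 29 × 67 + 1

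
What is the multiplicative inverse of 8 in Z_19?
8^(-1) ≡ 12 (mod 19). Verification: 8 × 12 = 96 ≡ 1 (mod 19)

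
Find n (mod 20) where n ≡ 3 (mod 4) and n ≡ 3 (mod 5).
M = 4 × 5 = 20. M₁ = 5, y₁ ≡ 1 (mod 4). M₂ = 4, y₂ ≡ 4 (mod 5). n = 3×5×1 + 3×4×4 ≡ 3 (mod 20)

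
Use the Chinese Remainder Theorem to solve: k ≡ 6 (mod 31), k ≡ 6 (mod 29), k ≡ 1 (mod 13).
3602

Using the Chinese Remainder Theorem:
M = product of moduli = 11687
For equation 1: M_1 = 377, 377 ≡ 5 (mod 31), inverse of 377 mod 31 is 25 (check: 5 × 25 = 125 ≡ 1 (mod 31))
For equation 2: M_2 = 403, 403 ≡ 26 (mod 29), inverse of 403 mod 29 is 19 (check: 26 × 19 = 494 ≡ 1 (mod 29))
For equation 3: M_3 = 899, 899 ≡ 2 (mod 13), inverse of 899 mod 13 is 7 (check: 2 × 7 = 14 ≡ 1 (mod 13))
Combine: k ≡ Σ r_i×M_i×(M_i⁻¹ mod m_i) = 6×377×25 + 6×403×19 + 1×899×7 = 56550 + 45942 + 6293 = 108785
108785 mod 11687 = 3602
k ≡ 3602 (mod 11687)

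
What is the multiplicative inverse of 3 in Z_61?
3^(-1) ≡ 41 (mod 61). Verification: 3 × 41 = 123 ≡ 1 (mod 61)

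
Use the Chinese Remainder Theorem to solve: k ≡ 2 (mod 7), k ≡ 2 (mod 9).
M = 7 × 9 = 63. M₁ = 9, y₁ ≡ 4 (mod 7). M₂ = 7, y₂ ≡ 4 (mod 9). k = 2×9×4 + 2×7×4 ≡ 2 (mod 63)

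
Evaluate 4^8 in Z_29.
8 = 8 (binary 1000). Repeated squaring mod 29: 4^1 ≡ 4; 4^2 ≡ 4² = 16 ≡ 16; 4^4 ≡ 16² = 256 ≡ 24; 4^8 ≡ 24² = 576 ≡ 25. So 4^8 ≡ 25 (mod 29).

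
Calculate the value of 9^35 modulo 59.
Using repeated squaring. 35 = 32 + 2 + 1 (binary 100011). Repeated squaring mod 59: 9^1 ≡ 9; 9^2 ≡ 9² = 81 ≡ 22; 9^4 ≡ 22² = 484 ≡ 12; 9^8 ≡ 12² = 144 ≡ 26; 9^16 ≡ 26² = 676 ≡ 27; 9^32 ≡ 27² = 729 ≡ 21. Multiply: 9^35 = 9^32 × 9^2 × 9^1 ≡ 21 × 22 × 9 (mod 59): 21 × 22 = 462 ≡ 49; 49 × 9 = 441 ≡ 28. So 9^35 ≡ 28 (mod 59).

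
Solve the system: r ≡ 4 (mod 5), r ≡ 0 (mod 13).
M = 5 × 13 = 65. M₁ = 13, y₁ ≡ 2 (mod 5). M₂ = 5, y₂ ≡ 8 (mod 13). r = 4×13×2 + 0×5×8 ≡ 39 (mod 65)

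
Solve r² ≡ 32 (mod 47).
The square roots of 32 mod 47 are 28 and 19. Verify: 28² = 784 ≡ 32 (mod 47)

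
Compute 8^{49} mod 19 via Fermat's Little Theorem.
8

By Fermat's Little Theorem, a^(p-1) ≡ 1 (mod p) for prime p and gcd(a, p) = 1
Here p = 19, so 8^18 ≡ 1 (mod 19)
We can reduce the exponent: 49 mod 18 = 13
So 8^49 ≡ 8^13 (mod 19)
Computing: 8^13 mod 19 = 8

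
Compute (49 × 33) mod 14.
7

(49 × 33) = 1617
1617 mod 14 = 7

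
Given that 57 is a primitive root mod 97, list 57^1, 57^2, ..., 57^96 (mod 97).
g^1, g^2, ..., g^{96} mod 97: {57, 48, 20, 73, 87, 12, 5, 91, 46, 3, 74, 47, 60, 25, 67, 36, 15, 79, 41, 9, 28, 44, 83, 75, 7, 11, 45, 43, 26, 27, 84, 35, 55, 31, 21, 33, 38, 32, 78, 81, 58, 8, 68, 93, 63, 2, 17, 96, 40, 49, 77, 24, 10, 85, 92, 6, 51, 94, 23, 50, 37, 72, 30, 61, 82, 18, 56, 88, 69, 53, 14, 22, 90, 86, 52, 54, 71, 70, 13, 62, 42, 66, 76, 64, 59, 65, 19, 16, 39, 89, 29, 4, 34, 95, 80, 1}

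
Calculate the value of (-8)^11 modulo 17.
Using repeated squaring. (-8) ≡ 9 (mod 17). 11 = 8 + 2 + 1 (binary 1011). Repeated squaring mod 17: 9^1 ≡ 9; 9^2 ≡ 9² = 81 ≡ 13; 9^4 ≡ 13² = 169 ≡ 16; 9^8 ≡ 16² = 256 ≡ 1. Multiply: (-8)^11 ≡ 9^8 × 9^2 × 9^1 ≡ 1 × 13 × 9 (mod 17): 1 × 13 = 13 ≡ 13; 13 × 9 = 117 ≡ 15. So (-8)^11 ≡ 15 (mod 17).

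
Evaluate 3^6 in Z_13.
6 = 4 + 2 (binary 110). Repeated squaring mod 13: 3^1 ≡ 3; 3^2 ≡ 3² = 9 ≡ 9; 3^4 ≡ 9² = 81 ≡ 3. Multiply: 3^6 = 3^4 × 3^2 ≡ 3 × 9 (mod 13): 3 × 9 = 27 ≡ 1. So 3^6 ≡ 1 (mod 13).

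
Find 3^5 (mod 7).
5 = 4 + 1 (binary 101). Repeated squaring mod 7: 3^1 ≡ 3; 3^2 ≡ 3² = 9 ≡ 2; 3^4 ≡ 2² = 4 ≡ 4. Multiply: 3^5 = 3^4 × 3^1 ≡ 4 × 3 (mod 7): 4 × 3 = 12 ≡ 5. So 3^5 ≡ 5 (mod 7).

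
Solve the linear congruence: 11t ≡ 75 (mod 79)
14

Since gcd(11, 79) = 1 divides 75, a solution exists.
Multiply both sides by the inverse of 11 mod 79:
  11^(-1) mod 79 = 36
  x ≡ 36 × 75 ≡ 2700 ≡ 14 (mod 79)
Verification: 11 × 14 = 154 = 1 × 79 + 75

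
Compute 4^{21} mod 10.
4

Using successive squaring:
Binary expansion of 21: 10101
Powers of 4 mod 10 (each is the square of the previous):
  4^1 ≡ 4 (mod 10)
  4^2 ≡ 4² = 16 ≡ 6 (mod 10)
  4^4 ≡ 6² = 36 ≡ 6 (mod 10)
  4^8 ≡ 6² = 36 ≡ 6 (mod 10)
  4^16 ≡ 6² = 36 ≡ 6 (mod 10)
21 = 16 + 4 + 1, so 4^21 = 4^16 × 4^4 × 4^1 ≡ 6 × 6 × 4 (mod 10)
Multiplying step by step:
  6 × 6 = 36 ≡ 6 (mod 10)
  6 × 4 = 24 ≡ 4 (mod 10)
Result: 4^21 ≡ 4 (mod 10)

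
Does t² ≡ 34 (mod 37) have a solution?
By Euler's criterion: 34^{18} ≡ 1 (mod 37). Since this equals 1, 34 is a QR.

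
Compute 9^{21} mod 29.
28

Using successive squaring:
Binary expansion of 21: 10101
Powers of 9 mod 29 (each is the square of the previous):
  9^1 ≡ 9 (mod 29)
  9^2 ≡ 9² = 81 ≡ 23 (mod 29)
  9^4 ≡ 23² = 529 ≡ 7 (mod 29)
  9^8 ≡ 7² = 49 ≡ 20 (mod 29)
  9^16 ≡ 20² = 400 ≡ 23 (mod 29)
21 = 16 + 4 + 1, so 9^21 = 9^16 × 9^4 × 9^1 ≡ 23 × 7 × 9 (mod 29)
Multiplying step by step:
  23 × 7 = 161 ≡ 16 (mod 29)
  16 × 9 = 144 ≡ 28 (mod 29)
Result: 9^21 ≡ 28 (mod 29)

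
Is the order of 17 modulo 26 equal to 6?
Yes, ord_26(17) = 6.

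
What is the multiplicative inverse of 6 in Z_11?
6^(-1) ≡ 2 (mod 11). Verification: 6 × 2 = 12 ≡ 1 (mod 11)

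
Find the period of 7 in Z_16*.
Powers of 7 mod 16: 7^1≡7, 7^2≡1. Order = 2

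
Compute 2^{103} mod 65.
63

Using successive squaring:
Binary expansion of 103: 1100111
Powers of 2 mod 65 (each is the square of the previous):
  2^1 ≡ 2 (mod 65)
  2^2 ≡ 2² = 4 ≡ 4 (mod 65)
  2^4 ≡ 4² = 16 ≡ 16 (mod 65)
  2^8 ≡ 16² = 256 ≡ 61 (mod 65)
  2^16 ≡ 61² = 3721 ≡ 16 (mod 65)
  2^32 ≡ 16² = 256 ≡ 61 (mod 65)
  2^64 ≡ 61² = 3721 ≡ 16 (mod 65)
103 = 64 + 32 + 4 + 2 + 1, so 2^103 = 2^64 × 2^32 × 2^4 × 2^2 × 2^1 ≡ 16 × 61 × 16 × 4 × 2 (mod 65)
Multiplying step by step:
  16 × 61 = 976 ≡ 1 (mod 65)
  1 × 16 = 16 ≡ 16 (mod 65)
  16 × 4 = 64 ≡ 64 (mod 65)
  64 × 2 = 128 ≡ 63 (mod 65)
Result: 2^103 ≡ 63 (mod 65)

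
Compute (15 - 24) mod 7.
5

(15 - 24) = -9
-9 mod 7 = 5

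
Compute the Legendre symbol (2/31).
(2/31) = 2^{15} mod 31 = 1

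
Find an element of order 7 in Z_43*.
4 has order 7 mod 43 since 4^{7} ≡ 1 (mod 43) and no smaller power works.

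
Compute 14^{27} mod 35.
14

Using successive squaring:
Binary expansion of 27: 11011
Powers of 14 mod 35 (each is the square of the previous):
  14^1 ≡ 14 (mod 35)
  14^2 ≡ 14² = 196 ≡ 21 (mod 35)
  14^4 ≡ 21² = 441 ≡ 21 (mod 35)
  14^8 ≡ 21² = 441 ≡ 21 (mod 35)
  14^16 ≡ 21² = 441 ≡ 21 (mod 35)
27 = 16 + 8 + 2 + 1, so 14^27 = 14^16 × 14^8 × 14^2 × 14^1 ≡ 21 × 21 × 21 × 14 (mod 35)
Multiplying step by step:
  21 × 21 = 441 ≡ 21 (mod 35)
  21 × 21 = 441 ≡ 21 (mod 35)
  21 × 14 = 294 ≡ 14 (mod 35)
Result: 14^27 ≡ 14 (mod 35)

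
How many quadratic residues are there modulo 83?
For prime 83, there are (p-1)/2 = (83-1)/2 = 41 quadratic residues (excluding 0).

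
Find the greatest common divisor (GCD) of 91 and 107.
1

Using the Euclidean algorithm:
91 = 0 × 107 + 91
107 = 1 × 91 + 16
91 = 5 × 16 + 11
16 = 1 × 11 + 5
11 = 2 × 5 + 1
5 = 5 × 1 + 0

GCD(91, 107) = 1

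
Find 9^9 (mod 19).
9 = 8 + 1 (binary 1001). Repeated squaring mod 19: 9^1 ≡ 9; 9^2 ≡ 9² = 81 ≡ 5; 9^4 ≡ 5² = 25 ≡ 6; 9^8 ≡ 6² = 36 ≡ 17. Multiply: 9^9 = 9^8 × 9^1 ≡ 17 × 9 (mod 19): 17 × 9 = 153 ≡ 1. So 9^9 ≡ 1 (mod 19).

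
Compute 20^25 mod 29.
Using repeated squaring. 25 = 16 + 8 + 1 (binary 11001). Repeated squaring mod 29: 20^1 ≡ 20; 20^2 ≡ 20² = 400 ≡ 23; 20^4 ≡ 23² = 529 ≡ 7; 20^8 ≡ 7² = 49 ≡ 20; 20^16 ≡ 20² = 400 ≡ 23. Multiply: 20^25 = 20^16 × 20^8 × 20^1 ≡ 23 × 20 × 20 (mod 29): 23 × 20 = 460 ≡ 25; 25 × 20 = 500 ≡ 7. So 20^25 ≡ 7 (mod 29).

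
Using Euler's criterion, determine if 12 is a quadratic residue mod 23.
By Euler's criterion: 12^{11} ≡ 1 (mod 23). Since this equals 1, 12 is a QR.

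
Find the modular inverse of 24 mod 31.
24^(-1) ≡ 22 (mod 31). Verification: 24 × 22 = 528 ≡ 1 (mod 31)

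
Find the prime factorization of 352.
2^5 × 11

Divide by primes starting from smallest:
352 ÷ 2 = 176
176 ÷ 2 = 88
88 ÷ 2 = 44
44 ÷ 2 = 22
22 ÷ 2 = 11
11 ÷ 11 = 1

352 = 2^5 × 11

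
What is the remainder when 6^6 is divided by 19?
6 = 4 + 2 (binary 110). Repeated squaring mod 19: 6^1 ≡ 6; 6^2 ≡ 6² = 36 ≡ 17; 6^4 ≡ 17² = 289 ≡ 4. Multiply: 6^6 = 6^4 × 6^2 ≡ 4 × 17 (mod 19): 4 × 17 = 68 ≡ 11. So 6^6 ≡ 11 (mod 19).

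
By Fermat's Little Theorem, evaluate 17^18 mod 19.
By Fermat's Little Theorem, 17^{18} ≡ 1 (mod 19) since 19 is prime and gcd(17, 19) = 1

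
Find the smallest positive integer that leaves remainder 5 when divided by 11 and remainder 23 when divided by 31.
M = 11 × 31 = 341. M₁ = 31, y₁ ≡ 5 (mod 11). M₂ = 11, y₂ ≡ 17 (mod 31). t = 5×31×5 + 23×11×17 ≡ 302 (mod 341). The smallest positive such number is 302.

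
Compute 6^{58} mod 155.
56

Using successive squaring:
Binary expansion of 58: 111010
Powers of 6 mod 155 (each is the square of the previous):
  6^1 ≡ 6 (mod 155)
  6^2 ≡ 6² = 36 ≡ 36 (mod 155)
  6^4 ≡ 36² = 1296 ≡ 56 (mod 155)
  6^8 ≡ 56² = 3136 ≡ 36 (mod 155)
  6^16 ≡ 36² = 1296 ≡ 56 (mod 155)
  6^32 ≡ 56² = 3136 ≡ 36 (mod 155)
58 = 32 + 16 + 8 + 2, so 6^58 = 6^32 × 6^16 × 6^8 × 6^2 ≡ 36 × 56 × 36 × 36 (mod 155)
Multiplying step by step:
  36 × 56 = 2016 ≡ 1 (mod 155)
  1 × 36 = 36 ≡ 36 (mod 155)
  36 × 36 = 1296 ≡ 56 (mod 155)
Result: 6^58 ≡ 56 (mod 155)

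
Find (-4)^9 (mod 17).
(-4) ≡ 13 (mod 17). 9 = 8 + 1 (binary 1001). Repeated squaring mod 17: 13^1 ≡ 13; 13^2 ≡ 13² = 169 ≡ 16; 13^4 ≡ 16² = 256 ≡ 1; 13^8 ≡ 1² = 1 ≡ 1. Multiply: (-4)^9 ≡ 13^8 × 13^1 ≡ 1 × 13 (mod 17): 1 × 13 = 13 ≡ 13. So (-4)^9 ≡ 13 (mod 17).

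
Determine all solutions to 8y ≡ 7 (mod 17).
3

Since gcd(8, 17) = 1 divides 7, a solution exists.
Multiply both sides by the inverse of 8 mod 17:
  8^(-1) mod 17 = 15
  x ≡ 15 × 7 ≡ 105 ≡ 3 (mod 17)
Verification: 8 × 3 = 24 = 1 × 17 + 7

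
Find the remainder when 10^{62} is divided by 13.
By Fermat: 10^{12} ≡ 1 (mod 13). 62 = 5×12 + 2. So 10^{62} ≡ 10^{2} ≡ 9 (mod 13)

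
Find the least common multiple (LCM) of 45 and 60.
180

First find GCD(45, 60) using the Euclidean algorithm:
45 = 0 × 60 + 45
60 = 1 × 45 + 15
45 = 3 × 15 + 0
GCD(45, 60) = 15

LCM formula: LCM(a, b) = (a × b) / GCD(a, b)
LCM(45, 60) = (45 × 60) / 15
LCM(45, 60) = 2700 / 15
LCM(45, 60) = 180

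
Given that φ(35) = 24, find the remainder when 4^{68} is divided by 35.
By Euler: 4^{24} ≡ 1 (mod 35) since gcd(4, 35) = 1. 68 = 2×24 + 20. So 4^{68} ≡ 4^{20} ≡ 16 (mod 35)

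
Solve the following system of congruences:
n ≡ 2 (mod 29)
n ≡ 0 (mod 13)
234

Using the Chinese Remainder Theorem:
M = product of moduli = 377
For equation 1: M_1 = 13, 13 ≡ 13 (mod 29), inverse of 13 mod 29 is 9 (check: 13 × 9 = 117 ≡ 1 (mod 29))
For equation 2: M_2 = 29, 29 ≡ 3 (mod 13), inverse of 29 mod 13 is 9 (check: 3 × 9 = 27 ≡ 1 (mod 13))
Combine: n ≡ Σ r_i×M_i×(M_i⁻¹ mod m_i) = 2×13×9 + 0×29×9 = 234 + 0 = 234
234 mod 377 = 234
n ≡ 234 (mod 377)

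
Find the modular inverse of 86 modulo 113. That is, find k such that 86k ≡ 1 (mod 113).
46

Using Extended Euclidean Algorithm:
gcd(86, 113) = 1
Bezout coefficients: 86 × 46 + 113 × -35 = 1
So 86 × 46 ≡ 1 (mod 113)
The inverse is 46 mod 113 = 46
Verification: 86 × 46 = 3956 = 35 × 113 + 1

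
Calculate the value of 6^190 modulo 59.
Using Fermat: 6^{58} ≡ 1 (mod 59). 190 ≡ 16 (mod 58). So 6^{190} ≡ 6^{16} ≡ 16 (mod 59)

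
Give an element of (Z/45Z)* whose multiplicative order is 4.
8 has order 4 mod 45 since 8^{4} ≡ 1 (mod 45) and no smaller power works.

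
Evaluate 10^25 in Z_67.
Using repeated squaring. 25 = 16 + 8 + 1 (binary 11001). Repeated squaring mod 67: 10^1 ≡ 10; 10^2 ≡ 10² = 100 ≡ 33; 10^4 ≡ 33² = 1089 ≡ 17; 10^8 ≡ 17² = 289 ≡ 21; 10^16 ≡ 21² = 441 ≡ 39. Multiply: 10^25 = 10^16 × 10^8 × 10^1 ≡ 39 × 21 × 10 (mod 67): 39 × 21 = 819 ≡ 15; 15 × 10 = 150 ≡ 16. So 10^25 ≡ 16 (mod 67).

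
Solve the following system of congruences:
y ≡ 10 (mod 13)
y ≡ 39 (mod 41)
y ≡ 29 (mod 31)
11437

Using the Chinese Remainder Theorem:
M = product of moduli = 16523
For equation 1: M_1 = 1271, 1271 ≡ 10 (mod 13), inverse of 1271 mod 13 is 4 (check: 10 × 4 = 40 ≡ 1 (mod 13))
For equation 2: M_2 = 403, 403 ≡ 34 (mod 41), inverse of 403 mod 41 is 35 (check: 34 × 35 = 1190 ≡ 1 (mod 41))
For equation 3: M_3 = 533, 533 ≡ 6 (mod 31), inverse of 533 mod 31 is 26 (check: 6 × 26 = 156 ≡ 1 (mod 31))
Combine: y ≡ Σ r_i×M_i×(M_i⁻¹ mod m_i) = 10×1271×4 + 39×403×35 + 29×533×26 = 50840 + 550095 + 401882 = 1002817
1002817 mod 16523 = 11437
y ≡ 11437 (mod 16523)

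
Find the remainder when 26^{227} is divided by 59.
By Fermat: 26^{58} ≡ 1 (mod 59). 227 = 3×58 + 53. So 26^{227} ≡ 26^{53} ≡ 4 (mod 59)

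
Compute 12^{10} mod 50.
24

Using successive squaring:
Binary expansion of 10: 1010
Powers of 12 mod 50 (each is the square of the previous):
  12^1 ≡ 12 (mod 50)
  12^2 ≡ 12² = 144 ≡ 44 (mod 50)
  12^4 ≡ 44² = 1936 ≡ 36 (mod 50)
  12^8 ≡ 36² = 1296 ≡ 46 (mod 50)
10 = 8 + 2, so 12^10 = 12^8 × 12^2 ≡ 46 × 44 (mod 50)
Multiplying step by step:
  46 × 44 = 2024 ≡ 24 (mod 50)
Result: 12^10 ≡ 24 (mod 50)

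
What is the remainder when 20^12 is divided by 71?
Using repeated squaring. 12 = 8 + 4 (binary 1100). Repeated squaring mod 71: 20^1 ≡ 20; 20^2 ≡ 20² = 400 ≡ 45; 20^4 ≡ 45² = 2025 ≡ 37; 20^8 ≡ 37² = 1369 ≡ 20. Multiply: 20^12 = 20^8 × 20^4 ≡ 20 × 37 (mod 71): 20 × 37 = 740 ≡ 30. So 20^12 ≡ 30 (mod 71).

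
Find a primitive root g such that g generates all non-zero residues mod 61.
p - 1 = 60 has prime divisors 2, 3, 5. h is a primitive root mod 61 iff h^(60/q) ≢ 1 (mod 61) for each such q.
h = 2: 2^30 ≡ 60, 2^20 ≡ 47, 2^12 ≡ 9 (mod 61); none is 1, so 2 has order 60 and is a primitive root.
The smallest primitive root mod 61 is g = 2.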